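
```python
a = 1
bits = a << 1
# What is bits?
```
Trace:
  a=1
  a=1, bits=2

Final answer: 2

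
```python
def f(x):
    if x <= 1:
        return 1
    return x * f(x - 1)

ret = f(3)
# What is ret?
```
Call trace:
f(x=3)
  f(x=2)
    f(x=1)
    -> return 1
  -> return 2
-> return 6

Final answer: 6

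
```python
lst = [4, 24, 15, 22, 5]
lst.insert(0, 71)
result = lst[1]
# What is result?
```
Trace:
  lst=[4, 24, 15, 22, 5]
  lst=[71, 4, 24, 15, 22, 5]
  lst=[71, 4, 24, 15, 22, 5], result=4

Final answer: 4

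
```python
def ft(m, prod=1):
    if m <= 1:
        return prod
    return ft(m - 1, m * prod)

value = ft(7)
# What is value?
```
Call trace:
ft(m=7, prod=1)
  ft(m=6, prod=7)
    ft(m=5, prod=42)
      ft(m=4, prod=210)
        ft(m=3, prod=840)
          ft(m=2, prod=2520)
            ft(m=1, prod=5040)
            -> return 5040
          -> return 5040
        -> return 5040
      -> return 5040
    -> return 5040
  -> return 5040
-> return 5040

Final answer: 5040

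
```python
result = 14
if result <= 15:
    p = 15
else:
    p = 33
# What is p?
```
Trace:
  result=14
  result=14, p=15

Final answer: 15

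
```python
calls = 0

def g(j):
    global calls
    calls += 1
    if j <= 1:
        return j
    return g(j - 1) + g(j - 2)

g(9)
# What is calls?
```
Call trace (a repeated sub-call is expanded the first time; later identical calls just restate its return value):
g(j=9)
  g(j=8)
    g(j=7)
      g(j=6)
        g(j=5)
          g(j=4)
            g(j=3)
              g(j=2)
                g(j=1)
                -> return 1
                g(j=0)
                -> return 0
              -> return 1
              g(j=1)
              -> return 1
            -> return 2
            g(j=2) -> return 1  (same call as traced above)
          -> return 3
          g(j=3) -> return 2  (same call as traced above)
        -> return 5
        g(j=4) -> return 3  (same call as traced above)
      -> return 8
      g(j=5) -> return 5  (same call as traced above)
    -> return 13
    g(j=6) -> return 8  (same call as traced above)
  -> return 21
  g(j=7) -> return 13  (same call as traced above)
-> return 34

calls is incremented once per call, so count the calls in each subtree. Let C(j) = number of calls made by g(j).
C(0) = C(1) = 1 (base case, no recursion); C(j) = 1 + C(j - 1) + C(j - 2) otherwise.
C(2) = 1 + C(1) + C(0) = 1 + 1 + 1 = 3
C(3) = 1 + C(2) + C(1) = 1 + 3 + 1 = 5
C(4) = 1 + C(3) + C(2) = 1 + 5 + 3 = 9
C(5) = 1 + C(4) + C(3) = 1 + 9 + 5 = 15
C(6) = 1 + C(5) + C(4) = 1 + 15 + 9 = 25
C(7) = 1 + C(6) + C(5) = 1 + 25 + 15 = 41
C(8) = 1 + C(7) + C(6) = 1 + 41 + 25 = 67
C(9) = 1 + C(8) + C(7) = 1 + 67 + 41 = 109
calls = C(9) = 109

Final answer: 109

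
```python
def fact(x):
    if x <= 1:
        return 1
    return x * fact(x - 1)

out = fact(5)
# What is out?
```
Call trace:
fact(x=5)
  fact(x=4)
    fact(x=3)
      fact(x=2)
        fact(x=1)
        -> return 1
      -> return 2
    -> return 6
  -> return 24
-> return 120

Final answer: 120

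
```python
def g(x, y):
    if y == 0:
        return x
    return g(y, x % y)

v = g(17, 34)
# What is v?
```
Call trace:
g(x=17, y=34)
  g(x=34, y=17)
    g(x=17, y=0)
    -> return 17
  -> return 17
-> return 17

Final answer: 17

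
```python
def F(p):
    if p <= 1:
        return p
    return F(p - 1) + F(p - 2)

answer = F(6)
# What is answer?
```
Call trace (a repeated sub-call is expanded the first time; later identical calls just restate its return value):
F(p=6)
  F(p=5)
    F(p=4)
      F(p=3)
        F(p=2)
          F(p=1)
          -> return 1
          F(p=0)
          -> return 0
        -> return 1
        F(p=1)
        -> return 1
      -> return 2
      F(p=2) -> return 1  (same call as traced above)
    -> return 3
    F(p=3) -> return 2  (same call as traced above)
  -> return 5
  F(p=4) -> return 3  (same call as traced above)
-> return 8

Final answer: 8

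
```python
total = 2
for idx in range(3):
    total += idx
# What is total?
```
Trace:
  total=2
  total=2, idx=0
  total=3, idx=1
  total=5, idx=2

Final answer: 5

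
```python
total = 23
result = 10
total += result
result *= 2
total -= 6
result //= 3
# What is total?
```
Trace:
  total=23
  total=23, result=10
  total=33, result=10
  total=33, result=20
  total=27, result=20
  total=27, result=6

Final answer: 27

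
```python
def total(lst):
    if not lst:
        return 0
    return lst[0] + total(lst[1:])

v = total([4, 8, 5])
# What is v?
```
Call trace:
total(lst=[4, 8, 5])
  total(lst=[8, 5])
    total(lst=[5])
      total(lst=[])
      -> return 0
    -> return 5
  -> return 13
-> return 17

Final answer: 17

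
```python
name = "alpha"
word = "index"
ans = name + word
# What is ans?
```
Trace:
  name='alpha'
  name='alpha', word='index'
  name='alpha', word='index', ans='alphaindex'

Final answer: 'alphaindex'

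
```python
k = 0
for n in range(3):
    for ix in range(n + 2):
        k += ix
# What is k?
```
Trace:
  k=0
  k=0, n=0, ix=0
  k=1, n=0, ix=1
  k=1, n=1, ix=0
  k=2, n=1, ix=1
  k=4, n=1, ix=2
  k=4, n=2, ix=0
  k=5, n=2, ix=1
  k=7, n=2, ix=2
  k=10, n=2, ix=3

Final answer: 10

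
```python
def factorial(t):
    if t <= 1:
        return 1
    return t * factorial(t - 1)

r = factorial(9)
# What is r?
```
Call trace:
factorial(t=9)
  factorial(t=8)
    factorial(t=7)
      factorial(t=6)
        factorial(t=5)
          factorial(t=4)
            factorial(t=3)
              factorial(t=2)
                factorial(t=1)
                -> return 1
              -> return 2
            -> return 6
          -> return 24
        -> return 120
      -> return 720
    -> return 5040
  -> return 40320
-> return 362880

Final answer: 362880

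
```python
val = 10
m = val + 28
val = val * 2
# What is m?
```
Trace:
  val=10
  val=10, m=38
  val=20, m=38

Final answer: 38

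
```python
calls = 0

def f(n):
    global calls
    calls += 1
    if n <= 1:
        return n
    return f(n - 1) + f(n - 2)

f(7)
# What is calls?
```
Call trace (a repeated sub-call is expanded the first time; later identical calls just restate its return value):
f(n=7)
  f(n=6)
    f(n=5)
      f(n=4)
        f(n=3)
          f(n=2)
            f(n=1)
            -> return 1
            f(n=0)
            -> return 0
          -> return 1
          f(n=1)
          -> return 1
        -> return 2
        f(n=2) -> return 1  (same call as traced above)
      -> return 3
      f(n=3) -> return 2  (same call as traced above)
    -> return 5
    f(n=4) -> return 3  (same call as traced above)
  -> return 8
  f(n=5) -> return 5  (same call as traced above)
-> return 13

calls is incremented once per call, so count the calls in each subtree. Let C(n) = number of calls made by f(n).
C(0) = C(1) = 1 (base case, no recursion); C(n) = 1 + C(n - 1) + C(n - 2) otherwise.
C(2) = 1 + C(1) + C(0) = 1 + 1 + 1 = 3
C(3) = 1 + C(2) + C(1) = 1 + 3 + 1 = 5
C(4) = 1 + C(3) + C(2) = 1 + 5 + 3 = 9
C(5) = 1 + C(4) + C(3) = 1 + 9 + 5 = 15
C(6) = 1 + C(5) + C(4) = 1 + 15 + 9 = 25
C(7) = 1 + C(6) + C(5) = 1 + 25 + 15 = 41
calls = C(7) = 41

Final answer: 41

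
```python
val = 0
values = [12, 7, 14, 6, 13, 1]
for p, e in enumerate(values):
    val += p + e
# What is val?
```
Trace:
  val=0
  val=12, p=0, e=12
  val=20, p=1, e=7
  val=36, p=2, e=14
  val=45, p=3, e=6
  val=62, p=4, e=13
  val=68, p=5, e=1

Final answer: 68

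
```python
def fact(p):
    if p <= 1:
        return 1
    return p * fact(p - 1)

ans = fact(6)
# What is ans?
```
Call trace:
fact(p=6)
  fact(p=5)
    fact(p=4)
      fact(p=3)
        fact(p=2)
          fact(p=1)
          -> return 1
        -> return 2
      -> return 6
    -> return 24
  -> return 120
-> return 720

Final answer: 720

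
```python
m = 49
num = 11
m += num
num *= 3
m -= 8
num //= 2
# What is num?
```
Trace:
  m=49
  m=49, num=11
  m=60, num=11
  m=60, num=33
  m=52, num=33
  m=52, num=16

Final answer: 16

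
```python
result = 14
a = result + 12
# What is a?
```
Trace:
  result=14
  result=14, a=26

Final answer: 26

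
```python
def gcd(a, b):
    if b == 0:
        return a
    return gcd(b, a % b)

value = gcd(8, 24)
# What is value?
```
Call trace:
gcd(a=8, b=24)
  gcd(a=24, b=8)
    gcd(a=8, b=0)
    -> return 8
  -> return 8
-> return 8

Final answer: 8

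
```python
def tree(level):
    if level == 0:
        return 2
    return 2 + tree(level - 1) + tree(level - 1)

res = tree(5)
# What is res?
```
Call trace (a repeated sub-call is expanded the first time; later identical calls just restate its return value):
tree(level=5)
  tree(level=4)
    tree(level=3)
      tree(level=2)
        tree(level=1)
          tree(level=0)
          -> return 2
          tree(level=0)
          -> return 2
        -> return 6
        tree(level=1) -> return 6  (same call as traced above)
      -> return 14
      tree(level=2) -> return 14  (same call as traced above)
    -> return 30
    tree(level=3) -> return 30  (same call as traced above)
  -> return 62
  tree(level=4) -> return 62  (same call as traced above)
-> return 126

Final answer: 126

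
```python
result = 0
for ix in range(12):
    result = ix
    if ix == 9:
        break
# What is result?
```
Trace:
  result=0
  result=0, ix=0
  result=1, ix=1
  result=2, ix=2
  result=3, ix=3
  result=4, ix=4
  result=5, ix=5
  result=6, ix=6
  result=7, ix=7
  result=8, ix=8
  result=9, ix=9

Final answer: 9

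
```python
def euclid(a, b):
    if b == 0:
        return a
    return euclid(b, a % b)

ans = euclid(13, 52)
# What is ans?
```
Call trace:
euclid(a=13, b=52)
  euclid(a=52, b=13)
    euclid(a=13, b=0)
    -> return 13
  -> return 13
-> return 13

Final answer: 13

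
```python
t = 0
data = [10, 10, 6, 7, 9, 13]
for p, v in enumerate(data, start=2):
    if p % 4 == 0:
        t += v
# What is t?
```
Trace:
  t=0
  t=0, p=2, v=10
  t=0, p=3, v=10
  t=6, p=4, v=6
  t=6, p=5, v=7
  t=6, p=6, v=9
  t=6, p=7, v=13

Final answer: 6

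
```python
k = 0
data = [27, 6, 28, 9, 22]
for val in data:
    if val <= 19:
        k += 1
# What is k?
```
Trace:
  k=0
  k=0, val=27
  k=1, val=6
  k=1, val=28
  k=2, val=9
  k=2, val=22

Final answer: 2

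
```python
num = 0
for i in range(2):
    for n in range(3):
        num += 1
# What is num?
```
Trace:
  num=0
  num=1, i=0, n=0
  num=2, i=0, n=1
  num=3, i=0, n=2
  num=4, i=1, n=0
  num=5, i=1, n=1
  num=6, i=1, n=2

Final answer: 6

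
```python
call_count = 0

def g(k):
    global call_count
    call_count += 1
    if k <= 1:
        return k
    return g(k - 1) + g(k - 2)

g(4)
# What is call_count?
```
Call trace (a repeated sub-call is expanded the first time; later identical calls just restate its return value):
g(k=4)
  g(k=3)
    g(k=2)
      g(k=1)
      -> return 1
      g(k=0)
      -> return 0
    -> return 1
    g(k=1)
    -> return 1
  -> return 2
  g(k=2) -> return 1  (same call as traced above)
-> return 3

call_count is incremented once per call, so count the calls in each subtree. Let C(k) = number of calls made by g(k).
C(0) = C(1) = 1 (base case, no recursion); C(k) = 1 + C(k - 1) + C(k - 2) otherwise.
C(2) = 1 + C(1) + C(0) = 1 + 1 + 1 = 3
C(3) = 1 + C(2) + C(1) = 1 + 3 + 1 = 5
C(4) = 1 + C(3) + C(2) = 1 + 5 + 3 = 9
call_count = C(4) = 9

Final answer: 9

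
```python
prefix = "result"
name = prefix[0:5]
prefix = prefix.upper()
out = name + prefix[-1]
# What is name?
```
Trace:
  prefix='result'
  prefix='result', name='resul'
  prefix='RESULT', name='resul'
  prefix='RESULT', name='resul', out='resulT'

Final answer: 'resul'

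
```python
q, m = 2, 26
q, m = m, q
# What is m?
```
Trace:
  q=2, m=26
  q=26, m=2

Final answer: 2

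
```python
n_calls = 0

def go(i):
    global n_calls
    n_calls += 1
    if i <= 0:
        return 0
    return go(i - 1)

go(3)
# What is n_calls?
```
Call trace:
go(i=3)
  go(i=2)
    go(i=1)
      go(i=0)
      -> return 0
    -> return 0
  -> return 0
-> return 0

n_calls is incremented once per call. go is entered once for each i = 3, 2, 1, 0 (the i <= 0 call returns without recursing), i.e. 3 + 1 calls.
n_calls = 4

Final answer: 4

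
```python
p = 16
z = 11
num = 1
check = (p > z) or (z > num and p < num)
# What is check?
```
Trace:
  p=16
  p=16, z=11
  p=16, z=11, num=1
  p=16, z=11, num=1, check=True

Final answer: True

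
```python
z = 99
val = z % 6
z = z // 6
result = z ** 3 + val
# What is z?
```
Trace:
  z=99
  z=99, val=3
  z=16, val=3
  z=16, val=3, result=4099

Final answer: 16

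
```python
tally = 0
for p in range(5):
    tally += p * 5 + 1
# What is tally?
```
Trace:
  tally=0
  tally=1, p=0
  tally=7, p=1
  tally=18, p=2
  tally=34, p=3
  tally=55, p=4

Final answer: 55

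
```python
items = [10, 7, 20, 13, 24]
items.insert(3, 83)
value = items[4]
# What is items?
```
Trace:
  items=[10, 7, 20, 13, 24]
  items=[10, 7, 20, 83, 13, 24]
  items=[10, 7, 20, 83, 13, 24], value=13

Final answer: [10, 7, 20, 83, 13, 24]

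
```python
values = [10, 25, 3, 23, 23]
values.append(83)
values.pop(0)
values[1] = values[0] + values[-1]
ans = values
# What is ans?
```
Trace:
  values=[10, 25, 3, 23, 23]
  values=[10, 25, 3, 23, 23, 83]
  values=[25, 3, 23, 23, 83]
  values=[25, 108, 23, 23, 83]
  values=[25, 108, 23, 23, 83], ans=[25, 108, 23, 23, 83]

Final answer: [25, 108, 23, 23, 83]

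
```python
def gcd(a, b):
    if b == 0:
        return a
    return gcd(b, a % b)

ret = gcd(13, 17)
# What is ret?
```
Call trace:
gcd(a=13, b=17)
  gcd(a=17, b=13)
    gcd(a=13, b=4)
      gcd(a=4, b=1)
        gcd(a=1, b=0)
        -> return 1
      -> return 1
    -> return 1
  -> return 1
-> return 1

Final answer: 1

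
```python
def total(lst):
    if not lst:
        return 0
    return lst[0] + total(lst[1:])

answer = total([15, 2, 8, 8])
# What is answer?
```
Call trace:
total(lst=[15, 2, 8, 8])
  total(lst=[2, 8, 8])
    total(lst=[8, 8])
      total(lst=[8])
        total(lst=[])
        -> return 0
      -> return 8
    -> return 16
  -> return 18
-> return 33

Final answer: 33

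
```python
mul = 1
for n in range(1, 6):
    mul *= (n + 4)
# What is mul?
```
Trace:
  mul=1
  mul=5, n=1
  mul=30, n=2
  mul=210, n=3
  mul=1680, n=4
  mul=15120, n=5

Final answer: 15120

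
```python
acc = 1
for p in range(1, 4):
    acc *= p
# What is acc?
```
Trace:
  acc=1
  acc=1, p=1
  acc=2, p=2
  acc=6, p=3

Final answer: 6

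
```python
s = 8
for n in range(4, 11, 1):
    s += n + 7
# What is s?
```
Trace:
  s=8
  s=19, n=4
  s=31, n=5
  s=44, n=6
  s=58, n=7
  s=73, n=8
  s=89, n=9
  s=106, n=10

Final answer: 106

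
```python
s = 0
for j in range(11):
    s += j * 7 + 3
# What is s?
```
Trace:
  s=0
  s=3, j=0
  s=13, j=1
  s=30, j=2
  s=54, j=3
  s=85, j=4
  s=123, j=5
  s=168, j=6
  s=220, j=7
  s=279, j=8
  s=345, j=9
  s=418, j=10

Final answer: 418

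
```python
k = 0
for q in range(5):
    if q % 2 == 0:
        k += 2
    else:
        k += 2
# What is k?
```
Trace:
  k=0
  k=2, q=0
  k=4, q=1
  k=6, q=2
  k=8, q=3
  k=10, q=4

Final answer: 10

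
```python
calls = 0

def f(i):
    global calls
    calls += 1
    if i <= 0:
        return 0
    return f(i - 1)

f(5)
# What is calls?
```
Call trace:
f(i=5)
  f(i=4)
    f(i=3)
      f(i=2)
        f(i=1)
          f(i=0)
          -> return 0
        -> return 0
      -> return 0
    -> return 0
  -> return 0
-> return 0

calls is incremented once per call. f is entered once for each i = 5, 4, 3, 2, 1, 0 (the i <= 0 call returns without recursing), i.e. 5 + 1 calls.
calls = 6

Final answer: 6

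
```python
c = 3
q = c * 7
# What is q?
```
Trace:
  c=3
  c=3, q=21

Final answer: 21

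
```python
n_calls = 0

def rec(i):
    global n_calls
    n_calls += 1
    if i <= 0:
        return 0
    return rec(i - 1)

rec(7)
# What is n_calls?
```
Call trace:
rec(i=7)
  rec(i=6)
    rec(i=5)
      rec(i=4)
        rec(i=3)
          rec(i=2)
            rec(i=1)
              rec(i=0)
              -> return 0
            -> return 0
          -> return 0
        -> return 0
      -> return 0
    -> return 0
  -> return 0
-> return 0

n_calls is incremented once per call. rec is entered once for each i = 7, 6, 5, 4, 3, 2, 1, 0 (the i <= 0 call returns without recursing), i.e. 7 + 1 calls.
n_calls = 8

Final answer: 8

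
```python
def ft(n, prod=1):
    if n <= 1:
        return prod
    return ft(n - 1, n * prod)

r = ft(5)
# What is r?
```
Call trace:
ft(n=5, prod=1)
  ft(n=4, prod=5)
    ft(n=3, prod=20)
      ft(n=2, prod=60)
        ft(n=1, prod=120)
        -> return 120
      -> return 120
    -> return 120
  -> return 120
-> return 120

Final answer: 120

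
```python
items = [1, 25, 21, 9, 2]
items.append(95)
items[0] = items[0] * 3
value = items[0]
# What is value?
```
Trace:
  items=[1, 25, 21, 9, 2]
  items=[1, 25, 21, 9, 2, 95]
  items=[3, 25, 21, 9, 2, 95]
  items=[3, 25, 21, 9, 2, 95], value=3

Final answer: 3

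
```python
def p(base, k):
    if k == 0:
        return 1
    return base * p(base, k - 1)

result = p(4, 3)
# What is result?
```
Call trace:
p(base=4, k=3)
  p(base=4, k=2)
    p(base=4, k=1)
      p(base=4, k=0)
      -> return 1
    -> return 4
  -> return 16
-> return 64

Final answer: 64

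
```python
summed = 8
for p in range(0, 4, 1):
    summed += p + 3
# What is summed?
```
Trace:
  summed=8
  summed=11, p=0
  summed=15, p=1
  summed=20, p=2
  summed=26, p=3

Final answer: 26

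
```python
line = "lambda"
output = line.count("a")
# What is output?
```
Trace:
  line='lambda'
  line='lambda', output=2

Final answer: 2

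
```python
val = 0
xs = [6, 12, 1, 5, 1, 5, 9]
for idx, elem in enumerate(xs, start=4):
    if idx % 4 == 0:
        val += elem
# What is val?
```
Trace:
  val=0
  val=6, idx=4, elem=6
  val=6, idx=5, elem=12
  val=6, idx=6, elem=1
  val=6, idx=7, elem=5
  val=7, idx=8, elem=1
  val=7, idx=9, elem=5
  val=7, idx=10, elem=9

Final answer: 7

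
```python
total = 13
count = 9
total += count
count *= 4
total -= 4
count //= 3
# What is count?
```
Trace:
  total=13
  total=13, count=9
  total=22, count=9
  total=22, count=36
  total=18, count=36
  total=18, count=12

Final answer: 12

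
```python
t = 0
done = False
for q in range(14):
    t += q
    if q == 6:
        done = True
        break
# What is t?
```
Trace:
  t=0
  t=0, done=False
  t=0, done=False, q=0
  t=1, done=False, q=1
  t=3, done=False, q=2
  t=6, done=False, q=3
  t=10, done=False, q=4
  t=15, done=False, q=5
  t=21, done=True, q=6

Final answer: 21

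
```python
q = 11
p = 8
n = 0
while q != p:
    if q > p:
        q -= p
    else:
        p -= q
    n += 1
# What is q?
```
Trace:
  q=11
  q=11, p=8
  q=11, p=8, n=0
  q=3, p=8, n=1
  q=3, p=5, n=2
  q=3, p=2, n=3
  q=1, p=2, n=4
  q=1, p=1, n=5

Final answer: 1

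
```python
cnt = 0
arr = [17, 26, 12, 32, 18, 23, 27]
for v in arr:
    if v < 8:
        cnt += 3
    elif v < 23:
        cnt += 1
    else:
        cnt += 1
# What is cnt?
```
Trace:
  cnt=0
  cnt=1, v=17
  cnt=2, v=26
  cnt=3, v=12
  cnt=4, v=32
  cnt=5, v=18
  cnt=6, v=23
  cnt=7, v=27

Final answer: 7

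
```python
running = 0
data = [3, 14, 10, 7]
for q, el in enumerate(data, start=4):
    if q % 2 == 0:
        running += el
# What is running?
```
Trace:
  running=0
  running=3, q=4, el=3
  running=3, q=5, el=14
  running=13, q=6, el=10
  running=13, q=7, el=7

Final answer: 13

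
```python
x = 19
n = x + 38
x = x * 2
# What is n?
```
Trace:
  x=19
  x=19, n=57
  x=38, n=57

Final answer: 57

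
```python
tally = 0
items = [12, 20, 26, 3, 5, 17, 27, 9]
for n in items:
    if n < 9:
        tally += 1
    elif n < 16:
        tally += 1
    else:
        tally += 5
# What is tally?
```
Trace:
  tally=0
  tally=1, n=12
  tally=6, n=20
  tally=11, n=26
  tally=12, n=3
  tally=13, n=5
  tally=18, n=17
  tally=23, n=27
  tally=24, n=9

Final answer: 24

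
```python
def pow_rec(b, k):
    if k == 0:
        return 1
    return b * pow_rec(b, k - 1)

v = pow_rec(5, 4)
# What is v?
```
Call trace:
pow_rec(b=5, k=4)
  pow_rec(b=5, k=3)
    pow_rec(b=5, k=2)
      pow_rec(b=5, k=1)
        pow_rec(b=5, k=0)
        -> return 1
      -> return 5
    -> return 25
  -> return 125
-> return 625

Final answer: 625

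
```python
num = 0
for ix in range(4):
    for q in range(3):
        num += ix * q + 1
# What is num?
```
Trace:
  num=0
  num=1, ix=0, q=0
  num=2, ix=0, q=1
  num=3, ix=0, q=2
  num=4, ix=1, q=0
  num=6, ix=1, q=1
  num=9, ix=1, q=2
  num=10, ix=2, q=0
  num=13, ix=2, q=1
  num=18, ix=2, q=2
  num=19, ix=3, q=0
  num=23, ix=3, q=1
  num=30, ix=3, q=2

Final answer: 30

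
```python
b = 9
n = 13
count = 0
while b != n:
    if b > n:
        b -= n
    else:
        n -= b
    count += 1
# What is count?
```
Trace:
  b=9
  b=9, n=13
  b=9, n=13, count=0
  b=9, n=4, count=1
  b=5, n=4, count=2
  b=1, n=4, count=3
  b=1, n=3, count=4
  b=1, n=2, count=5
  b=1, n=1, count=6

Final answer: 6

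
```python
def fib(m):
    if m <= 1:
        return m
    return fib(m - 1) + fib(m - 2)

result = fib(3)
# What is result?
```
Call trace:
fib(m=3)
  fib(m=2)
    fib(m=1)
    -> return 1
    fib(m=0)
    -> return 0
  -> return 1
  fib(m=1)
  -> return 1
-> return 2

Final answer: 2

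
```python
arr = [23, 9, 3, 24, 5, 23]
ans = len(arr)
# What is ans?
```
Trace:
  arr=[23, 9, 3, 24, 5, 23]
  arr=[23, 9, 3, 24, 5, 23], ans=6

Final answer: 6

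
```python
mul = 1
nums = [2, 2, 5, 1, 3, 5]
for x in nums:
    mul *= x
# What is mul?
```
Trace:
  mul=1
  mul=2, x=2
  mul=4, x=2
  mul=20, x=5
  mul=20, x=1
  mul=60, x=3
  mul=300, x=5

Final answer: 300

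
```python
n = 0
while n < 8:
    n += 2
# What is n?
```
Trace:
  n=0
  n=2
  n=4
  n=6
  n=8

Final answer: 8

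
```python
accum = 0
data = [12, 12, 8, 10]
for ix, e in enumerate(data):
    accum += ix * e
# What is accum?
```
Trace:
  accum=0
  accum=0, ix=0, e=12
  accum=12, ix=1, e=12
  accum=28, ix=2, e=8
  accum=58, ix=3, e=10

Final answer: 58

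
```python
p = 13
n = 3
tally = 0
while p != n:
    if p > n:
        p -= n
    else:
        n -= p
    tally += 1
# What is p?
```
Trace:
  p=13
  p=13, n=3
  p=13, n=3, tally=0
  p=10, n=3, tally=1
  p=7, n=3, tally=2
  p=4, n=3, tally=3
  p=1, n=3, tally=4
  p=1, n=2, tally=5
  p=1, n=1, tally=6

Final answer: 1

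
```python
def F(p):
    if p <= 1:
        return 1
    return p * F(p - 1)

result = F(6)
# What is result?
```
Call trace:
F(p=6)
  F(p=5)
    F(p=4)
      F(p=3)
        F(p=2)
          F(p=1)
          -> return 1
        -> return 2
      -> return 6
    -> return 24
  -> return 120
-> return 720

Final answer: 720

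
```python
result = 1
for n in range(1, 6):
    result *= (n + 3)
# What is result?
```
Trace:
  result=1
  result=4, n=1
  result=20, n=2
  result=120, n=3
  result=840, n=4
  result=6720, n=5

Final answer: 6720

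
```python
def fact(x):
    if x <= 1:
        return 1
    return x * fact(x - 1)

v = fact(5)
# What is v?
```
Call trace:
fact(x=5)
  fact(x=4)
    fact(x=3)
      fact(x=2)
        fact(x=1)
        -> return 1
      -> return 2
    -> return 6
  -> return 24
-> return 120

Final answer: 120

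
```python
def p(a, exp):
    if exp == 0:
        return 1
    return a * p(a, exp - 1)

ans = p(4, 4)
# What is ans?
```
Call trace:
p(a=4, exp=4)
  p(a=4, exp=3)
    p(a=4, exp=2)
      p(a=4, exp=1)
        p(a=4, exp=0)
        -> return 1
      -> return 4
    -> return 16
  -> return 64
-> return 256

Final answer: 256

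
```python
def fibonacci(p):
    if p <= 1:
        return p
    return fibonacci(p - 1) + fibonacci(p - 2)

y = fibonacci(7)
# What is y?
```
Call trace (a repeated sub-call is expanded the first time; later identical calls just restate its return value):
fibonacci(p=7)
  fibonacci(p=6)
    fibonacci(p=5)
      fibonacci(p=4)
        fibonacci(p=3)
          fibonacci(p=2)
            fibonacci(p=1)
            -> return 1
            fibonacci(p=0)
            -> return 0
          -> return 1
          fibonacci(p=1)
          -> return 1
        -> return 2
        fibonacci(p=2) -> return 1  (same call as traced above)
      -> return 3
      fibonacci(p=3) -> return 2  (same call as traced above)
    -> return 5
    fibonacci(p=4) -> return 3  (same call as traced above)
  -> return 8
  fibonacci(p=5) -> return 5  (same call as traced above)
-> return 13

Final answer: 13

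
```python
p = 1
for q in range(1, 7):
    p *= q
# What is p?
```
Trace:
  p=1
  p=1, q=1
  p=2, q=2
  p=6, q=3
  p=24, q=4
  p=120, q=5
  p=720, q=6

Final answer: 720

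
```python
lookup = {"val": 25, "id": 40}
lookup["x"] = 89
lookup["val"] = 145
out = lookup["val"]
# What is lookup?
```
Trace:
  lookup={'val': 25, 'id': 40}
  lookup={'val': 25, 'id': 40, 'x': 89}
  lookup={'val': 145, 'id': 40, 'x': 89}
  lookup={'val': 145, 'id': 40, 'x': 89}, out=145

Final answer: {'val': 145, 'id': 40, 'x': 89}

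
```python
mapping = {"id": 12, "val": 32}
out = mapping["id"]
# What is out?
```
Trace:
  mapping={'id': 12, 'val': 32}
  mapping={'id': 12, 'val': 32}, out=12

Final answer: 12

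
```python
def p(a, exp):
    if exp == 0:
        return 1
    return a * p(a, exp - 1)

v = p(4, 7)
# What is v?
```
Call trace:
p(a=4, exp=7)
  p(a=4, exp=6)
    p(a=4, exp=5)
      p(a=4, exp=4)
        p(a=4, exp=3)
          p(a=4, exp=2)
            p(a=4, exp=1)
              p(a=4, exp=0)
              -> return 1
            -> return 4
          -> return 16
        -> return 64
      -> return 256
    -> return 1024
  -> return 4096
-> return 16384

Final answer: 16384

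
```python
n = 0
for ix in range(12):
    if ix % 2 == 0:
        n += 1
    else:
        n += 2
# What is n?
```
Trace:
  n=0
  n=1, ix=0
  n=3, ix=1
  n=4, ix=2
  n=6, ix=3
  n=7, ix=4
  n=9, ix=5
  n=10, ix=6
  n=12, ix=7
  n=13, ix=8
  n=15, ix=9
  n=16, ix=10
  n=18, ix=11

Final answer: 18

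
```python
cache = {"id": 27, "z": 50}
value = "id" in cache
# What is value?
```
Trace:
  cache={'id': 27, 'z': 50}
  cache={'id': 27, 'z': 50}, value=True

Final answer: True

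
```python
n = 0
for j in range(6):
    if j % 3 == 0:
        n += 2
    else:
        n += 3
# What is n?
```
Trace:
  n=0
  n=2, j=0
  n=5, j=1
  n=8, j=2
  n=10, j=3
  n=13, j=4
  n=16, j=5

Final answer: 16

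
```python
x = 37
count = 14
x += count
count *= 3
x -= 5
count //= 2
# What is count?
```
Trace:
  x=37
  x=37, count=14
  x=51, count=14
  x=51, count=42
  x=46, count=42
  x=46, count=21

Final answer: 21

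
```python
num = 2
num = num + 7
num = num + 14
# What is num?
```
Trace:
  num=2
  num=9
  num=23

Final answer: 23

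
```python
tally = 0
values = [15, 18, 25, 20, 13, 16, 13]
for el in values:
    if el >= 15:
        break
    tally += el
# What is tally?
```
Trace:
  tally=0
  tally=0, el=15

Final answer: 0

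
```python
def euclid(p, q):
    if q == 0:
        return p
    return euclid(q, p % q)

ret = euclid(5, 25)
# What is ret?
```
Call trace:
euclid(p=5, q=25)
  euclid(p=25, q=5)
    euclid(p=5, q=0)
    -> return 5
  -> return 5
-> return 5

Final answer: 5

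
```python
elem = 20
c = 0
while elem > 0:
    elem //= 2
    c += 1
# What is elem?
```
Trace:
  elem=20
  elem=20, c=0
  elem=10, c=1
  elem=5, c=2
  elem=2, c=3
  elem=1, c=4
  elem=0, c=5

Final answer: 0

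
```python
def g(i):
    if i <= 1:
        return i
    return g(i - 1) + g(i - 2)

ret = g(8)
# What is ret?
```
Call trace (a repeated sub-call is expanded the first time; later identical calls just restate its return value):
g(i=8)
  g(i=7)
    g(i=6)
      g(i=5)
        g(i=4)
          g(i=3)
            g(i=2)
              g(i=1)
              -> return 1
              g(i=0)
              -> return 0
            -> return 1
            g(i=1)
            -> return 1
          -> return 2
          g(i=2) -> return 1  (same call as traced above)
        -> return 3
        g(i=3) -> return 2  (same call as traced above)
      -> return 5
      g(i=4) -> return 3  (same call as traced above)
    -> return 8
    g(i=5) -> return 5  (same call as traced above)
  -> return 13
  g(i=6) -> return 8  (same call as traced above)
-> return 21

Final answer: 21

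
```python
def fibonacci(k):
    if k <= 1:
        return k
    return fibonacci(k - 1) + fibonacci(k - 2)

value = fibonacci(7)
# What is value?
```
Call trace (a repeated sub-call is expanded the first time; later identical calls just restate its return value):
fibonacci(k=7)
  fibonacci(k=6)
    fibonacci(k=5)
      fibonacci(k=4)
        fibonacci(k=3)
          fibonacci(k=2)
            fibonacci(k=1)
            -> return 1
            fibonacci(k=0)
            -> return 0
          -> return 1
          fibonacci(k=1)
          -> return 1
        -> return 2
        fibonacci(k=2) -> return 1  (same call as traced above)
      -> return 3
      fibonacci(k=3) -> return 2  (same call as traced above)
    -> return 5
    fibonacci(k=4) -> return 3  (same call as traced above)
  -> return 8
  fibonacci(k=5) -> return 5  (same call as traced above)
-> return 13

Final answer: 13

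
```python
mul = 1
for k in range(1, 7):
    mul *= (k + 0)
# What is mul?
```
Trace:
  mul=1
  mul=1, k=1
  mul=2, k=2
  mul=6, k=3
  mul=24, k=4
  mul=120, k=5
  mul=720, k=6

Final answer: 720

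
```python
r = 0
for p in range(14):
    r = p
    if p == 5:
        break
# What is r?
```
Trace:
  r=0
  r=0, p=0
  r=1, p=1
  r=2, p=2
  r=3, p=3
  r=4, p=4
  r=5, p=5

Final answer: 5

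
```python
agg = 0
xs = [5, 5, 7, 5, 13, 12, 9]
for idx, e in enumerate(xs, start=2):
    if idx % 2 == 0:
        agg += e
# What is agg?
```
Trace:
  agg=0
  agg=5, idx=2, e=5
  agg=5, idx=3, e=5
  agg=12, idx=4, e=7
  agg=12, idx=5, e=5
  agg=25, idx=6, e=13
  agg=25, idx=7, e=12
  agg=34, idx=8, e=9

Final answer: 34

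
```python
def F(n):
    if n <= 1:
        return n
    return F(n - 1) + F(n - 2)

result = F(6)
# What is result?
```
Call trace (a repeated sub-call is expanded the first time; later identical calls just restate its return value):
F(n=6)
  F(n=5)
    F(n=4)
      F(n=3)
        F(n=2)
          F(n=1)
          -> return 1
          F(n=0)
          -> return 0
        -> return 1
        F(n=1)
        -> return 1
      -> return 2
      F(n=2) -> return 1  (same call as traced above)
    -> return 3
    F(n=3) -> return 2  (same call as traced above)
  -> return 5
  F(n=4) -> return 3  (same call as traced above)
-> return 8

Final answer: 8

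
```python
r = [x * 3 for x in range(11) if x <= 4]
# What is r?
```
Trace:
  x=0
  x=1
  x=2
  x=3
  x=4
  x=5
  x=6
  x=7
  x=8
  x=9
  x=10
  r=[0, 3, 6, 9, 12]

Final answer: [0, 3, 6, 9, 12]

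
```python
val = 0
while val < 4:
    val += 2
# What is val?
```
Trace:
  val=0
  val=2
  val=4

Final answer: 4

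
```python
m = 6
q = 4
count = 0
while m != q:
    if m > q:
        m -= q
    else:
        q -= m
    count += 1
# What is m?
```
Trace:
  m=6
  m=6, q=4
  m=6, q=4, count=0
  m=2, q=4, count=1
  m=2, q=2, count=2

Final answer: 2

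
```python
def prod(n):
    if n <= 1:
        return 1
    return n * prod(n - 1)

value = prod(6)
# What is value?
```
Call trace:
prod(n=6)
  prod(n=5)
    prod(n=4)
      prod(n=3)
        prod(n=2)
          prod(n=1)
          -> return 1
        -> return 2
      -> return 6
    -> return 24
  -> return 120
-> return 720

Final answer: 720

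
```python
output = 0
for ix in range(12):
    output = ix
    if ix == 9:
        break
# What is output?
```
Trace:
  output=0
  output=0, ix=0
  output=1, ix=1
  output=2, ix=2
  output=3, ix=3
  output=4, ix=4
  output=5, ix=5
  output=6, ix=6
  output=7, ix=7
  output=8, ix=8
  output=9, ix=9

Final answer: 9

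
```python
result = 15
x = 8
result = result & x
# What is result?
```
Trace:
  result=15
  result=15, x=8
  result=8, x=8

Final answer: 8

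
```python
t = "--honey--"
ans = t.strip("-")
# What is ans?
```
Trace:
  t='--honey--'
  t='--honey--', ans='honey'

Final answer: 'honey'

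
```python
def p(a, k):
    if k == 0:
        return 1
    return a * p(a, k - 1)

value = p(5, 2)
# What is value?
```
Call trace:
p(a=5, k=2)
  p(a=5, k=1)
    p(a=5, k=0)
    -> return 1
  -> return 5
-> return 25

Final answer: 25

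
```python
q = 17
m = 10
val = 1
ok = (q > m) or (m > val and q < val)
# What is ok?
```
Trace:
  q=17
  q=17, m=10
  q=17, m=10, val=1
  q=17, m=10, val=1, ok=True

Final answer: True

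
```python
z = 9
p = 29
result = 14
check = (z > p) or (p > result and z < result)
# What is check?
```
Trace:
  z=9
  z=9, p=29
  z=9, p=29, result=14
  z=9, p=29, result=14, check=True

Final answer: True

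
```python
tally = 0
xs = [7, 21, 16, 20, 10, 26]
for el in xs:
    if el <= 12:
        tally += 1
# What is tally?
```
Trace:
  tally=0
  tally=1, el=7
  tally=1, el=21
  tally=1, el=16
  tally=1, el=20
  tally=2, el=10
  tally=2, el=26

Final answer: 2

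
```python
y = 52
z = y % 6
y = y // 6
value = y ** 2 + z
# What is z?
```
Trace:
  y=52
  y=52, z=4
  y=8, z=4
  y=8, z=4, value=68

Final answer: 4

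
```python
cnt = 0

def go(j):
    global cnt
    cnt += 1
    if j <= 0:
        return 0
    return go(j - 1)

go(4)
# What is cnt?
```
Call trace:
go(j=4)
  go(j=3)
    go(j=2)
      go(j=1)
        go(j=0)
        -> return 0
      -> return 0
    -> return 0
  -> return 0
-> return 0

cnt is incremented once per call. go is entered once for each j = 4, 3, 2, 1, 0 (the j <= 0 call returns without recursing), i.e. 4 + 1 calls.
cnt = 5

Final answer: 5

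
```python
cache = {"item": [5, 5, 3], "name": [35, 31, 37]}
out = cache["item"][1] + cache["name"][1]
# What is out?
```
Trace:
  cache={'item': [5, 5, 3], 'name': [35, 31, 37]}
  cache={'item': [5, 5, 3], 'name': [35, 31, 37]}, out=36

Final answer: 36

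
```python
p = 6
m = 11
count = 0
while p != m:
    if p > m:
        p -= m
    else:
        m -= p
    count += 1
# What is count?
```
Trace:
  p=6
  p=6, m=11
  p=6, m=11, count=0
  p=6, m=5, count=1
  p=1, m=5, count=2
  p=1, m=4, count=3
  p=1, m=3, count=4
  p=1, m=2, count=5
  p=1, m=1, count=6

Final answer: 6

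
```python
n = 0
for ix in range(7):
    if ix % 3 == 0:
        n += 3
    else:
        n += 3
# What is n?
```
Trace:
  n=0
  n=3, ix=0
  n=6, ix=1
  n=9, ix=2
  n=12, ix=3
  n=15, ix=4
  n=18, ix=5
  n=21, ix=6

Final answer: 21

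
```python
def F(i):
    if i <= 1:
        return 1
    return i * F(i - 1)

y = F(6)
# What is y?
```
Call trace:
F(i=6)
  F(i=5)
    F(i=4)
      F(i=3)
        F(i=2)
          F(i=1)
          -> return 1
        -> return 2
      -> return 6
    -> return 24
  -> return 120
-> return 720

Final answer: 720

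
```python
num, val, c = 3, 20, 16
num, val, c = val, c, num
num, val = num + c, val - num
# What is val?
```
Trace:
  num=3, val=20, c=16
  num=20, val=16, c=3
  num=23, val=-4, c=3

Final answer: -4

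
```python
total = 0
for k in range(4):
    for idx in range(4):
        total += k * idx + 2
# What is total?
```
Trace:
  total=0
  total=2, k=0, idx=0
  total=4, k=0, idx=1
  total=6, k=0, idx=2
  total=8, k=0, idx=3
  total=10, k=1, idx=0
  total=13, k=1, idx=1
  total=17, k=1, idx=2
  total=22, k=1, idx=3
  total=24, k=2, idx=0
  total=28, k=2, idx=1
  total=34, k=2, idx=2
  total=42, k=2, idx=3
  total=44, k=3, idx=0
  total=49, k=3, idx=1
  total=57, k=3, idx=2
  total=68, k=3, idx=3

Final answer: 68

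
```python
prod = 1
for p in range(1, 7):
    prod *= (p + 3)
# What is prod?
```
Trace:
  prod=1
  prod=4, p=1
  prod=20, p=2
  prod=120, p=3
  prod=840, p=4
  prod=6720, p=5
  prod=60480, p=6

Final answer: 60480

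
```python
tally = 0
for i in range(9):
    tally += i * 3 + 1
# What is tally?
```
Trace:
  tally=0
  tally=1, i=0
  tally=5, i=1
  tally=12, i=2
  tally=22, i=3
  tally=35, i=4
  tally=51, i=5
  tally=70, i=6
  tally=92, i=7
  tally=117, i=8

Final answer: 117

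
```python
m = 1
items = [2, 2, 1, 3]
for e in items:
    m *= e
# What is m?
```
Trace:
  m=1
  m=2, e=2
  m=4, e=2
  m=4, e=1
  m=12, e=3

Final answer: 12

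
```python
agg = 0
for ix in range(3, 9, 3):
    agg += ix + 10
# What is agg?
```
Trace:
  agg=0
  agg=13, ix=3
  agg=29, ix=6

Final answer: 29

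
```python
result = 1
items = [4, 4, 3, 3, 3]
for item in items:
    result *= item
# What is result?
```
Trace:
  result=1
  result=4, item=4
  result=16, item=4
  result=48, item=3
  result=144, item=3
  result=432, item=3

Final answer: 432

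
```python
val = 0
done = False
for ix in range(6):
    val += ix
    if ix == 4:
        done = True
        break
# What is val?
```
Trace:
  val=0
  val=0, done=False
  val=0, done=False, ix=0
  val=1, done=False, ix=1
  val=3, done=False, ix=2
  val=6, done=False, ix=3
  val=10, done=True, ix=4

Final answer: 10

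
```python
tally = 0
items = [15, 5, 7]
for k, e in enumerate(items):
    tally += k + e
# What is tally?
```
Trace:
  tally=0
  tally=15, k=0, e=15
  tally=21, k=1, e=5
  tally=30, k=2, e=7

Final answer: 30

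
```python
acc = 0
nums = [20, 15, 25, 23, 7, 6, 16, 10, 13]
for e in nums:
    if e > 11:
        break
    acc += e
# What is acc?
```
Trace:
  acc=0
  acc=0, e=20

Final answer: 0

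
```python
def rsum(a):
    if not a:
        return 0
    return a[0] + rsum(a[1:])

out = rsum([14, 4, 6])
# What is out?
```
Call trace:
rsum(a=[14, 4, 6])
  rsum(a=[4, 6])
    rsum(a=[6])
      rsum(a=[])
      -> return 0
    -> return 6
  -> return 10
-> return 24

Final answer: 24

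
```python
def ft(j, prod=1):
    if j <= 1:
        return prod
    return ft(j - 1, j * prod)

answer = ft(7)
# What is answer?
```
Call trace:
ft(j=7, prod=1)
  ft(j=6, prod=7)
    ft(j=5, prod=42)
      ft(j=4, prod=210)
        ft(j=3, prod=840)
          ft(j=2, prod=2520)
            ft(j=1, prod=5040)
            -> return 5040
          -> return 5040
        -> return 5040
      -> return 5040
    -> return 5040
  -> return 5040
-> return 5040

Final answer: 5040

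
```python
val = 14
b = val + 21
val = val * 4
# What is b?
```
Trace:
  val=14
  val=14, b=35
  val=56, b=35

Final answer: 35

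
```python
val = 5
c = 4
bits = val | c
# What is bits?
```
Trace:
  val=5
  val=5, c=4
  val=5, c=4, bits=5

Final answer: 5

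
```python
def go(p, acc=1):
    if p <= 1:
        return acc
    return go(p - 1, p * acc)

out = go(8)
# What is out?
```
Call trace:
go(p=8, acc=1)
  go(p=7, acc=8)
    go(p=6, acc=56)
      go(p=5, acc=336)
        go(p=4, acc=1680)
          go(p=3, acc=6720)
            go(p=2, acc=20160)
              go(p=1, acc=40320)
              -> return 40320
            -> return 40320
          -> return 40320
        -> return 40320
      -> return 40320
    -> return 40320
  -> return 40320
-> return 40320

Final answer: 40320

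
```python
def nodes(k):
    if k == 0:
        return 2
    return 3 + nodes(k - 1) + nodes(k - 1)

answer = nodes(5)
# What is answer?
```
Call trace (a repeated sub-call is expanded the first time; later identical calls just restate its return value):
nodes(k=5)
  nodes(k=4)
    nodes(k=3)
      nodes(k=2)
        nodes(k=1)
          nodes(k=0)
          -> return 2
          nodes(k=0)
          -> return 2
        -> return 7
        nodes(k=1) -> return 7  (same call as traced above)
      -> return 17
      nodes(k=2) -> return 17  (same call as traced above)
    -> return 37
    nodes(k=3) -> return 37  (same call as traced above)
  -> return 77
  nodes(k=4) -> return 77  (same call as traced above)
-> return 157

Final answer: 157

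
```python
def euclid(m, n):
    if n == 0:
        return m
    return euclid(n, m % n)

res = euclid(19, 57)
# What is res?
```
Call trace:
euclid(m=19, n=57)
  euclid(m=57, n=19)
    euclid(m=19, n=0)
    -> return 19
  -> return 19
-> return 19

Final answer: 19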